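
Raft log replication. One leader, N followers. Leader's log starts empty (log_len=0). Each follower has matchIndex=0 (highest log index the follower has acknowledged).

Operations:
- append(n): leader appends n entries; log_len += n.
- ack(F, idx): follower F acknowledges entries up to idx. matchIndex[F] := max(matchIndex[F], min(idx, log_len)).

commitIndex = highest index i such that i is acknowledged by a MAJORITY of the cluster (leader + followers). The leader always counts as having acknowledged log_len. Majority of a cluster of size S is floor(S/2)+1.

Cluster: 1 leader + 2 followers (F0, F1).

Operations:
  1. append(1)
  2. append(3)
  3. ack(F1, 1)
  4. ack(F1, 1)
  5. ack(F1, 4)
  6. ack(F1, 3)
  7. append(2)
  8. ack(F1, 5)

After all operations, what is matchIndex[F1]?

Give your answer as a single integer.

Op 1: append 1 -> log_len=1
Op 2: append 3 -> log_len=4
Op 3: F1 acks idx 1 -> match: F0=0 F1=1; commitIndex=1
Op 4: F1 acks idx 1 -> match: F0=0 F1=1; commitIndex=1
Op 5: F1 acks idx 4 -> match: F0=0 F1=4; commitIndex=4
Op 6: F1 acks idx 3 -> match: F0=0 F1=4; commitIndex=4
Op 7: append 2 -> log_len=6
Op 8: F1 acks idx 5 -> match: F0=0 F1=5; commitIndex=5

Answer: 5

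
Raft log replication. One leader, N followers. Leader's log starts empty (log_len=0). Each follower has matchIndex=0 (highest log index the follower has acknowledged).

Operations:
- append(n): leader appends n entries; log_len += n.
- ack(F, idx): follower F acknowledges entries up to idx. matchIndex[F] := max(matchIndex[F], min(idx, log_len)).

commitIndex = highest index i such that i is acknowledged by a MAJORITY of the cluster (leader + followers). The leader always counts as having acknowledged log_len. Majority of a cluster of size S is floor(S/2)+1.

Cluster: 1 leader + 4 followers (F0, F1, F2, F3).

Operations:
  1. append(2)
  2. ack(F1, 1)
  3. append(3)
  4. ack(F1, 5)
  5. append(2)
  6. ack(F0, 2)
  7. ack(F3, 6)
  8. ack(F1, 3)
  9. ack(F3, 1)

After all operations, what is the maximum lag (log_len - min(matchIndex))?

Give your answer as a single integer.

Op 1: append 2 -> log_len=2
Op 2: F1 acks idx 1 -> match: F0=0 F1=1 F2=0 F3=0; commitIndex=0
Op 3: append 3 -> log_len=5
Op 4: F1 acks idx 5 -> match: F0=0 F1=5 F2=0 F3=0; commitIndex=0
Op 5: append 2 -> log_len=7
Op 6: F0 acks idx 2 -> match: F0=2 F1=5 F2=0 F3=0; commitIndex=2
Op 7: F3 acks idx 6 -> match: F0=2 F1=5 F2=0 F3=6; commitIndex=5
Op 8: F1 acks idx 3 -> match: F0=2 F1=5 F2=0 F3=6; commitIndex=5
Op 9: F3 acks idx 1 -> match: F0=2 F1=5 F2=0 F3=6; commitIndex=5

Answer: 7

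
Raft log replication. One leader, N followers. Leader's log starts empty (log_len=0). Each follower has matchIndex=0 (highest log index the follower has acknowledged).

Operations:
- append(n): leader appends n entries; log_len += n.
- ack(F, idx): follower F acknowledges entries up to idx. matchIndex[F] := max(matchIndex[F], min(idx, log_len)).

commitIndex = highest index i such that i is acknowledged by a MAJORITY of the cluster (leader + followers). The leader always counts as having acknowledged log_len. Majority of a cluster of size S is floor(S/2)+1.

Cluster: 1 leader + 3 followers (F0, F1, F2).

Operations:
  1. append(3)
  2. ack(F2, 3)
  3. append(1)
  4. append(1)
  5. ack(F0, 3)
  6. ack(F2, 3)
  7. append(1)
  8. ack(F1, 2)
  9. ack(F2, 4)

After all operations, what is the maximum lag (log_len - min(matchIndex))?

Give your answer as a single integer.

Answer: 4

Derivation:
Op 1: append 3 -> log_len=3
Op 2: F2 acks idx 3 -> match: F0=0 F1=0 F2=3; commitIndex=0
Op 3: append 1 -> log_len=4
Op 4: append 1 -> log_len=5
Op 5: F0 acks idx 3 -> match: F0=3 F1=0 F2=3; commitIndex=3
Op 6: F2 acks idx 3 -> match: F0=3 F1=0 F2=3; commitIndex=3
Op 7: append 1 -> log_len=6
Op 8: F1 acks idx 2 -> match: F0=3 F1=2 F2=3; commitIndex=3
Op 9: F2 acks idx 4 -> match: F0=3 F1=2 F2=4; commitIndex=3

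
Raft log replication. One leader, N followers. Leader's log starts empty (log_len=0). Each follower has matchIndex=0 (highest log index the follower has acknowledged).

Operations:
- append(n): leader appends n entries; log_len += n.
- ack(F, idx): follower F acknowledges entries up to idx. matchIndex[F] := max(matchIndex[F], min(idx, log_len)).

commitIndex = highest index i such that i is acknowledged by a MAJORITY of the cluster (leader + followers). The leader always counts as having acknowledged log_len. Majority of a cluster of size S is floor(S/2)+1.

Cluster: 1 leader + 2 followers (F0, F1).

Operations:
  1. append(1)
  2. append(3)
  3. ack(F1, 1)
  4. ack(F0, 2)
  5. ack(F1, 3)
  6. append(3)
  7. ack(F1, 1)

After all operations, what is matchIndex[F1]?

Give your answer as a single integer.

Op 1: append 1 -> log_len=1
Op 2: append 3 -> log_len=4
Op 3: F1 acks idx 1 -> match: F0=0 F1=1; commitIndex=1
Op 4: F0 acks idx 2 -> match: F0=2 F1=1; commitIndex=2
Op 5: F1 acks idx 3 -> match: F0=2 F1=3; commitIndex=3
Op 6: append 3 -> log_len=7
Op 7: F1 acks idx 1 -> match: F0=2 F1=3; commitIndex=3

Answer: 3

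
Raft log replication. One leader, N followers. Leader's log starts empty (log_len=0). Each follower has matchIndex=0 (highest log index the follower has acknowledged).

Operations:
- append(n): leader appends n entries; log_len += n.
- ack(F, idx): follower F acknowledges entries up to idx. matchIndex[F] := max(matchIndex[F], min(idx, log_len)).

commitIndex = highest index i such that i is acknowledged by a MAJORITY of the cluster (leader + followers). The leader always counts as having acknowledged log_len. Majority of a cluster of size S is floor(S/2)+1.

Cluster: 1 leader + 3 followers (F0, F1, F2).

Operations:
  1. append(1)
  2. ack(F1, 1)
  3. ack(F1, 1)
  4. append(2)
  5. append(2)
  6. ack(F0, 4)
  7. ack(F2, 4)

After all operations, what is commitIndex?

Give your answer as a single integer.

Answer: 4

Derivation:
Op 1: append 1 -> log_len=1
Op 2: F1 acks idx 1 -> match: F0=0 F1=1 F2=0; commitIndex=0
Op 3: F1 acks idx 1 -> match: F0=0 F1=1 F2=0; commitIndex=0
Op 4: append 2 -> log_len=3
Op 5: append 2 -> log_len=5
Op 6: F0 acks idx 4 -> match: F0=4 F1=1 F2=0; commitIndex=1
Op 7: F2 acks idx 4 -> match: F0=4 F1=1 F2=4; commitIndex=4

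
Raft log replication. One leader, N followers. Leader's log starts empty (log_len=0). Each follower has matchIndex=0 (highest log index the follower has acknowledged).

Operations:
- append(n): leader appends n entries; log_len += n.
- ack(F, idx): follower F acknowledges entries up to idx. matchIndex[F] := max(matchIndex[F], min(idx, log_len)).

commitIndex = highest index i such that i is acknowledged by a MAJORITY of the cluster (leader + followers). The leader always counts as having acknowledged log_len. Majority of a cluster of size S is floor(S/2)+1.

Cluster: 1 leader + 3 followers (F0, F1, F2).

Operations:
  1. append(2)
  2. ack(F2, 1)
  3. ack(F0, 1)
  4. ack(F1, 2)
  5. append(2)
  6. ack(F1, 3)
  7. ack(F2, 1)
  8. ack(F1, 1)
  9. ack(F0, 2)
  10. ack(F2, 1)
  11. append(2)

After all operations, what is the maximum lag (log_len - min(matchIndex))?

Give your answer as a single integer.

Op 1: append 2 -> log_len=2
Op 2: F2 acks idx 1 -> match: F0=0 F1=0 F2=1; commitIndex=0
Op 3: F0 acks idx 1 -> match: F0=1 F1=0 F2=1; commitIndex=1
Op 4: F1 acks idx 2 -> match: F0=1 F1=2 F2=1; commitIndex=1
Op 5: append 2 -> log_len=4
Op 6: F1 acks idx 3 -> match: F0=1 F1=3 F2=1; commitIndex=1
Op 7: F2 acks idx 1 -> match: F0=1 F1=3 F2=1; commitIndex=1
Op 8: F1 acks idx 1 -> match: F0=1 F1=3 F2=1; commitIndex=1
Op 9: F0 acks idx 2 -> match: F0=2 F1=3 F2=1; commitIndex=2
Op 10: F2 acks idx 1 -> match: F0=2 F1=3 F2=1; commitIndex=2
Op 11: append 2 -> log_len=6

Answer: 5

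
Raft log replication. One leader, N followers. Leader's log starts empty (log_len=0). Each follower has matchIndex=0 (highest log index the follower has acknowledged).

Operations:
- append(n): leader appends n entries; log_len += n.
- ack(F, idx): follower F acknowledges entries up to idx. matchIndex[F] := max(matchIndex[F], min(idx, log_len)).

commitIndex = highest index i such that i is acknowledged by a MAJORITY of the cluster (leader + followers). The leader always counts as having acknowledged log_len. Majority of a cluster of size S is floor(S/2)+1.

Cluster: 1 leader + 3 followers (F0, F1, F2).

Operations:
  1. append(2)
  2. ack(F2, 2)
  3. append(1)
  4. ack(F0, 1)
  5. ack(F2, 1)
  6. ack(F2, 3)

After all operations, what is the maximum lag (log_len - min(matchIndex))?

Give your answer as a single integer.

Op 1: append 2 -> log_len=2
Op 2: F2 acks idx 2 -> match: F0=0 F1=0 F2=2; commitIndex=0
Op 3: append 1 -> log_len=3
Op 4: F0 acks idx 1 -> match: F0=1 F1=0 F2=2; commitIndex=1
Op 5: F2 acks idx 1 -> match: F0=1 F1=0 F2=2; commitIndex=1
Op 6: F2 acks idx 3 -> match: F0=1 F1=0 F2=3; commitIndex=1

Answer: 3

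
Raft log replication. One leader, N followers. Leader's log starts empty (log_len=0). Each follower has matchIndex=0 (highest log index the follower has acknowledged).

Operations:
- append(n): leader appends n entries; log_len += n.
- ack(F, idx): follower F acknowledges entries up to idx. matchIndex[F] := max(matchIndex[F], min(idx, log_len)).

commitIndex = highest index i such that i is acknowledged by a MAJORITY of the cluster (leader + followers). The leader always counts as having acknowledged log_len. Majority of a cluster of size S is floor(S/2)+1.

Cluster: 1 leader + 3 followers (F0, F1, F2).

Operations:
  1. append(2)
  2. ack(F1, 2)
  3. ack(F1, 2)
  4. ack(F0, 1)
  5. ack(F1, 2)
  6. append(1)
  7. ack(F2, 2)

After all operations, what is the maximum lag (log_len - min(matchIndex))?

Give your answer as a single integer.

Op 1: append 2 -> log_len=2
Op 2: F1 acks idx 2 -> match: F0=0 F1=2 F2=0; commitIndex=0
Op 3: F1 acks idx 2 -> match: F0=0 F1=2 F2=0; commitIndex=0
Op 4: F0 acks idx 1 -> match: F0=1 F1=2 F2=0; commitIndex=1
Op 5: F1 acks idx 2 -> match: F0=1 F1=2 F2=0; commitIndex=1
Op 6: append 1 -> log_len=3
Op 7: F2 acks idx 2 -> match: F0=1 F1=2 F2=2; commitIndex=2

Answer: 2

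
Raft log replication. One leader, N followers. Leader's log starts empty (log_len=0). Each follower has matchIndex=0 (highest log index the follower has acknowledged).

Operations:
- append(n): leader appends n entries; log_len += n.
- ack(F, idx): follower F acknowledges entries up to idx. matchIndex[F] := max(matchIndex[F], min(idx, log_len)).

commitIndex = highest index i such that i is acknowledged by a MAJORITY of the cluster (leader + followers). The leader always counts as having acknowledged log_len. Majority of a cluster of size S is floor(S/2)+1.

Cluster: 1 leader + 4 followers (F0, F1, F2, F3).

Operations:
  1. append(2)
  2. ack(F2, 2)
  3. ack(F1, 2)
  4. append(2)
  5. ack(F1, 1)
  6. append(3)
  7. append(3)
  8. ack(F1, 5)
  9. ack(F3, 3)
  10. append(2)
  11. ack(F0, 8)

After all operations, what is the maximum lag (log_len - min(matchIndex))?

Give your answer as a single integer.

Op 1: append 2 -> log_len=2
Op 2: F2 acks idx 2 -> match: F0=0 F1=0 F2=2 F3=0; commitIndex=0
Op 3: F1 acks idx 2 -> match: F0=0 F1=2 F2=2 F3=0; commitIndex=2
Op 4: append 2 -> log_len=4
Op 5: F1 acks idx 1 -> match: F0=0 F1=2 F2=2 F3=0; commitIndex=2
Op 6: append 3 -> log_len=7
Op 7: append 3 -> log_len=10
Op 8: F1 acks idx 5 -> match: F0=0 F1=5 F2=2 F3=0; commitIndex=2
Op 9: F3 acks idx 3 -> match: F0=0 F1=5 F2=2 F3=3; commitIndex=3
Op 10: append 2 -> log_len=12
Op 11: F0 acks idx 8 -> match: F0=8 F1=5 F2=2 F3=3; commitIndex=5

Answer: 10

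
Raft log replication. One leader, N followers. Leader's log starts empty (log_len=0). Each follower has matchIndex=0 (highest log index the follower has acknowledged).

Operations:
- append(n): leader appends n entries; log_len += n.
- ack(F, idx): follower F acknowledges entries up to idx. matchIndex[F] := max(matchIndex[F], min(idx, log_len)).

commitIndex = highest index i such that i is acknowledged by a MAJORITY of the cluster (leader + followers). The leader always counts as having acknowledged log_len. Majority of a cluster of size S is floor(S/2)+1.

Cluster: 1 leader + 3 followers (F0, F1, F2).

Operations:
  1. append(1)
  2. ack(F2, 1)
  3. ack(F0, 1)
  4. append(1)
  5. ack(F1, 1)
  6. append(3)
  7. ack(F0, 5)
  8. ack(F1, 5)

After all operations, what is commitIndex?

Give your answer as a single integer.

Answer: 5

Derivation:
Op 1: append 1 -> log_len=1
Op 2: F2 acks idx 1 -> match: F0=0 F1=0 F2=1; commitIndex=0
Op 3: F0 acks idx 1 -> match: F0=1 F1=0 F2=1; commitIndex=1
Op 4: append 1 -> log_len=2
Op 5: F1 acks idx 1 -> match: F0=1 F1=1 F2=1; commitIndex=1
Op 6: append 3 -> log_len=5
Op 7: F0 acks idx 5 -> match: F0=5 F1=1 F2=1; commitIndex=1
Op 8: F1 acks idx 5 -> match: F0=5 F1=5 F2=1; commitIndex=5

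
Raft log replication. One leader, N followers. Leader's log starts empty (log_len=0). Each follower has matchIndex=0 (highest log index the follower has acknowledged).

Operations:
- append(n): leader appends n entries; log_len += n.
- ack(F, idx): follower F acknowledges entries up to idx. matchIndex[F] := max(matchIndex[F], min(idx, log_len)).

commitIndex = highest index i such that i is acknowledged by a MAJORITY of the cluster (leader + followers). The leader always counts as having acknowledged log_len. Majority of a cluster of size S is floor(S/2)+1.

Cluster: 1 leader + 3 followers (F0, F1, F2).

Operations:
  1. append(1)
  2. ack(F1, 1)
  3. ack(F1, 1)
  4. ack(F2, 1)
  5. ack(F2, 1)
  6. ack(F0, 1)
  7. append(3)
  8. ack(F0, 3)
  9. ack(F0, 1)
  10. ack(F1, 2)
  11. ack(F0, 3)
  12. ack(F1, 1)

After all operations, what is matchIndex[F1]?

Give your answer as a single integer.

Op 1: append 1 -> log_len=1
Op 2: F1 acks idx 1 -> match: F0=0 F1=1 F2=0; commitIndex=0
Op 3: F1 acks idx 1 -> match: F0=0 F1=1 F2=0; commitIndex=0
Op 4: F2 acks idx 1 -> match: F0=0 F1=1 F2=1; commitIndex=1
Op 5: F2 acks idx 1 -> match: F0=0 F1=1 F2=1; commitIndex=1
Op 6: F0 acks idx 1 -> match: F0=1 F1=1 F2=1; commitIndex=1
Op 7: append 3 -> log_len=4
Op 8: F0 acks idx 3 -> match: F0=3 F1=1 F2=1; commitIndex=1
Op 9: F0 acks idx 1 -> match: F0=3 F1=1 F2=1; commitIndex=1
Op 10: F1 acks idx 2 -> match: F0=3 F1=2 F2=1; commitIndex=2
Op 11: F0 acks idx 3 -> match: F0=3 F1=2 F2=1; commitIndex=2
Op 12: F1 acks idx 1 -> match: F0=3 F1=2 F2=1; commitIndex=2

Answer: 2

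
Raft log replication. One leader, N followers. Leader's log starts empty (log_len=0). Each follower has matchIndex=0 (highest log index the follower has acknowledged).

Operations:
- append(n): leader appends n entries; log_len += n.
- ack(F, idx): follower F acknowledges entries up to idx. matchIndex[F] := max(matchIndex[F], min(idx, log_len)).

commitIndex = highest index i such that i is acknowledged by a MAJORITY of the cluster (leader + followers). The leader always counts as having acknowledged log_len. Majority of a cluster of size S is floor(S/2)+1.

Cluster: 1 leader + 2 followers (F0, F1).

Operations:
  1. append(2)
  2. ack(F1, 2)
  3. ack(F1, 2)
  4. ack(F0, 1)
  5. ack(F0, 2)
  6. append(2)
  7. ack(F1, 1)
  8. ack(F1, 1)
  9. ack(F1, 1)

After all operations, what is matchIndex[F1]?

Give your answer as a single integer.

Answer: 2

Derivation:
Op 1: append 2 -> log_len=2
Op 2: F1 acks idx 2 -> match: F0=0 F1=2; commitIndex=2
Op 3: F1 acks idx 2 -> match: F0=0 F1=2; commitIndex=2
Op 4: F0 acks idx 1 -> match: F0=1 F1=2; commitIndex=2
Op 5: F0 acks idx 2 -> match: F0=2 F1=2; commitIndex=2
Op 6: append 2 -> log_len=4
Op 7: F1 acks idx 1 -> match: F0=2 F1=2; commitIndex=2
Op 8: F1 acks idx 1 -> match: F0=2 F1=2; commitIndex=2
Op 9: F1 acks idx 1 -> match: F0=2 F1=2; commitIndex=2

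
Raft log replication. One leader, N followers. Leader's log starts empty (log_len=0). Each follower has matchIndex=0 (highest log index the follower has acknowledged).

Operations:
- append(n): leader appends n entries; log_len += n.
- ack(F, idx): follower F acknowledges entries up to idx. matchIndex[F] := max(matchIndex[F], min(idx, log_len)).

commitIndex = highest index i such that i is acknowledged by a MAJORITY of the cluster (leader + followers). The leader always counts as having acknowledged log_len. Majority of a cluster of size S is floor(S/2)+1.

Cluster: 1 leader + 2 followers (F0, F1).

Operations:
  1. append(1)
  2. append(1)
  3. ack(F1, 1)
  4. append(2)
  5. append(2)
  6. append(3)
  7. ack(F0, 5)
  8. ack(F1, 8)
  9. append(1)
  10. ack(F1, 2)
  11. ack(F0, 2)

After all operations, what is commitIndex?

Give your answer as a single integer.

Op 1: append 1 -> log_len=1
Op 2: append 1 -> log_len=2
Op 3: F1 acks idx 1 -> match: F0=0 F1=1; commitIndex=1
Op 4: append 2 -> log_len=4
Op 5: append 2 -> log_len=6
Op 6: append 3 -> log_len=9
Op 7: F0 acks idx 5 -> match: F0=5 F1=1; commitIndex=5
Op 8: F1 acks idx 8 -> match: F0=5 F1=8; commitIndex=8
Op 9: append 1 -> log_len=10
Op 10: F1 acks idx 2 -> match: F0=5 F1=8; commitIndex=8
Op 11: F0 acks idx 2 -> match: F0=5 F1=8; commitIndex=8

Answer: 8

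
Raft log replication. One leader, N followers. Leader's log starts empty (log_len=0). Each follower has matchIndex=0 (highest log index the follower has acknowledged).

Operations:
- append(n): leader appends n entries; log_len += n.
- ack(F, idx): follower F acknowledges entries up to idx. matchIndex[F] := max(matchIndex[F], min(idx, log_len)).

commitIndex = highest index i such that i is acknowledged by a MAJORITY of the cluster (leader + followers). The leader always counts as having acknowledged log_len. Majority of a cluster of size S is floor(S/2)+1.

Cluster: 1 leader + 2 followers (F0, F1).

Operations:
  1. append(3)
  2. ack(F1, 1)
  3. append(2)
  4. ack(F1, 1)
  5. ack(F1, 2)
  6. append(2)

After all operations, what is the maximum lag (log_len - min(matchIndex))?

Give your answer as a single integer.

Op 1: append 3 -> log_len=3
Op 2: F1 acks idx 1 -> match: F0=0 F1=1; commitIndex=1
Op 3: append 2 -> log_len=5
Op 4: F1 acks idx 1 -> match: F0=0 F1=1; commitIndex=1
Op 5: F1 acks idx 2 -> match: F0=0 F1=2; commitIndex=2
Op 6: append 2 -> log_len=7

Answer: 7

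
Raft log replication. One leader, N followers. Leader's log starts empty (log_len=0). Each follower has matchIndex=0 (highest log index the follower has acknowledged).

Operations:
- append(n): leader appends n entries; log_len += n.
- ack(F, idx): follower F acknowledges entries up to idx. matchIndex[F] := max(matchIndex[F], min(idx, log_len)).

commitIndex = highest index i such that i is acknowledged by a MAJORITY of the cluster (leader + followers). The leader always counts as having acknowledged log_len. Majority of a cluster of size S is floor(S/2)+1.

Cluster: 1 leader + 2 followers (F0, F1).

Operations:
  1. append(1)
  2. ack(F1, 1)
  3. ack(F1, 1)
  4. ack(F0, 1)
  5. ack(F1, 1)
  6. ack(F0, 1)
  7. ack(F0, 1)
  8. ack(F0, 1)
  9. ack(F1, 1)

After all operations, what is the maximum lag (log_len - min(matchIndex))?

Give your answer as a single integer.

Op 1: append 1 -> log_len=1
Op 2: F1 acks idx 1 -> match: F0=0 F1=1; commitIndex=1
Op 3: F1 acks idx 1 -> match: F0=0 F1=1; commitIndex=1
Op 4: F0 acks idx 1 -> match: F0=1 F1=1; commitIndex=1
Op 5: F1 acks idx 1 -> match: F0=1 F1=1; commitIndex=1
Op 6: F0 acks idx 1 -> match: F0=1 F1=1; commitIndex=1
Op 7: F0 acks idx 1 -> match: F0=1 F1=1; commitIndex=1
Op 8: F0 acks idx 1 -> match: F0=1 F1=1; commitIndex=1
Op 9: F1 acks idx 1 -> match: F0=1 F1=1; commitIndex=1

Answer: 0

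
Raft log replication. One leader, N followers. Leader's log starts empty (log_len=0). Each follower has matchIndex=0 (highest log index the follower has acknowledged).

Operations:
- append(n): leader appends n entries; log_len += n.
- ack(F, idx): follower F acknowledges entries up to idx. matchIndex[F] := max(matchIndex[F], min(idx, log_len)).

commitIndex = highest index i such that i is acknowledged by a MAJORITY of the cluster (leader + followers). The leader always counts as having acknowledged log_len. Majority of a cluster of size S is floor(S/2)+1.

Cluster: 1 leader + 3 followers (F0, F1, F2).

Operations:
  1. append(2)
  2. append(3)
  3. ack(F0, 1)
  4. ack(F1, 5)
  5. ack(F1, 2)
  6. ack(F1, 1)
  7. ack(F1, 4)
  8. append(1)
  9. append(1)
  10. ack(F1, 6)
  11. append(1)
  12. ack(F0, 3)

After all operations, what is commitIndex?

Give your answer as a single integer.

Answer: 3

Derivation:
Op 1: append 2 -> log_len=2
Op 2: append 3 -> log_len=5
Op 3: F0 acks idx 1 -> match: F0=1 F1=0 F2=0; commitIndex=0
Op 4: F1 acks idx 5 -> match: F0=1 F1=5 F2=0; commitIndex=1
Op 5: F1 acks idx 2 -> match: F0=1 F1=5 F2=0; commitIndex=1
Op 6: F1 acks idx 1 -> match: F0=1 F1=5 F2=0; commitIndex=1
Op 7: F1 acks idx 4 -> match: F0=1 F1=5 F2=0; commitIndex=1
Op 8: append 1 -> log_len=6
Op 9: append 1 -> log_len=7
Op 10: F1 acks idx 6 -> match: F0=1 F1=6 F2=0; commitIndex=1
Op 11: append 1 -> log_len=8
Op 12: F0 acks idx 3 -> match: F0=3 F1=6 F2=0; commitIndex=3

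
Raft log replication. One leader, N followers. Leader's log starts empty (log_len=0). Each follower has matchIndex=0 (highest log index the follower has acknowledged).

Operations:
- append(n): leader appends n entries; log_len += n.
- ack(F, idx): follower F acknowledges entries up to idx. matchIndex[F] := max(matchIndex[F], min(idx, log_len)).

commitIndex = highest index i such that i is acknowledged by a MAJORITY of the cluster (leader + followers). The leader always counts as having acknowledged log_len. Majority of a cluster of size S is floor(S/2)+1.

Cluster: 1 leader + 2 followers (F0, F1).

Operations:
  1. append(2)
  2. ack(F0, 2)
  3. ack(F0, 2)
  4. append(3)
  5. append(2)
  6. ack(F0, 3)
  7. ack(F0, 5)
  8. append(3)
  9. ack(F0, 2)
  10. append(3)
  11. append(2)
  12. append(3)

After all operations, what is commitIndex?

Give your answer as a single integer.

Answer: 5

Derivation:
Op 1: append 2 -> log_len=2
Op 2: F0 acks idx 2 -> match: F0=2 F1=0; commitIndex=2
Op 3: F0 acks idx 2 -> match: F0=2 F1=0; commitIndex=2
Op 4: append 3 -> log_len=5
Op 5: append 2 -> log_len=7
Op 6: F0 acks idx 3 -> match: F0=3 F1=0; commitIndex=3
Op 7: F0 acks idx 5 -> match: F0=5 F1=0; commitIndex=5
Op 8: append 3 -> log_len=10
Op 9: F0 acks idx 2 -> match: F0=5 F1=0; commitIndex=5
Op 10: append 3 -> log_len=13
Op 11: append 2 -> log_len=15
Op 12: append 3 -> log_len=18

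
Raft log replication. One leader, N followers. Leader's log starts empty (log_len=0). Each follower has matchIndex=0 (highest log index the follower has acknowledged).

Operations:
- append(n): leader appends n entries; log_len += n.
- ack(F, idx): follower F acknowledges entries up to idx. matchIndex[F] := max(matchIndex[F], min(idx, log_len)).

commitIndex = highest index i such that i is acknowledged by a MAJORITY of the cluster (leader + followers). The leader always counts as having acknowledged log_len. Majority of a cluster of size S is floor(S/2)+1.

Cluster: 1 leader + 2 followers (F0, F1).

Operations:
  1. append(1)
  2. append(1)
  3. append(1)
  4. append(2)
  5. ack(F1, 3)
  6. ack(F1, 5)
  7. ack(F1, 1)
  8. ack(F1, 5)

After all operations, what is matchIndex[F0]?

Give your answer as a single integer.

Op 1: append 1 -> log_len=1
Op 2: append 1 -> log_len=2
Op 3: append 1 -> log_len=3
Op 4: append 2 -> log_len=5
Op 5: F1 acks idx 3 -> match: F0=0 F1=3; commitIndex=3
Op 6: F1 acks idx 5 -> match: F0=0 F1=5; commitIndex=5
Op 7: F1 acks idx 1 -> match: F0=0 F1=5; commitIndex=5
Op 8: F1 acks idx 5 -> match: F0=0 F1=5; commitIndex=5

Answer: 0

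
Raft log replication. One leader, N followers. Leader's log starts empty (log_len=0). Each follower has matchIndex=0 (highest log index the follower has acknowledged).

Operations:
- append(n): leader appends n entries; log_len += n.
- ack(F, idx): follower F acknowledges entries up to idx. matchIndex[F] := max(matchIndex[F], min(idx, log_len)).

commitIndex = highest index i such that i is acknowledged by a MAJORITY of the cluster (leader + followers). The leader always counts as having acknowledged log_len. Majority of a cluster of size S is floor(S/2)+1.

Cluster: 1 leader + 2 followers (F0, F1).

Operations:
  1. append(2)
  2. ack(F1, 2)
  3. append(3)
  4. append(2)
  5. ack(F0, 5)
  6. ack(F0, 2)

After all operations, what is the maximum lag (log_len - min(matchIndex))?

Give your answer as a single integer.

Op 1: append 2 -> log_len=2
Op 2: F1 acks idx 2 -> match: F0=0 F1=2; commitIndex=2
Op 3: append 3 -> log_len=5
Op 4: append 2 -> log_len=7
Op 5: F0 acks idx 5 -> match: F0=5 F1=2; commitIndex=5
Op 6: F0 acks idx 2 -> match: F0=5 F1=2; commitIndex=5

Answer: 5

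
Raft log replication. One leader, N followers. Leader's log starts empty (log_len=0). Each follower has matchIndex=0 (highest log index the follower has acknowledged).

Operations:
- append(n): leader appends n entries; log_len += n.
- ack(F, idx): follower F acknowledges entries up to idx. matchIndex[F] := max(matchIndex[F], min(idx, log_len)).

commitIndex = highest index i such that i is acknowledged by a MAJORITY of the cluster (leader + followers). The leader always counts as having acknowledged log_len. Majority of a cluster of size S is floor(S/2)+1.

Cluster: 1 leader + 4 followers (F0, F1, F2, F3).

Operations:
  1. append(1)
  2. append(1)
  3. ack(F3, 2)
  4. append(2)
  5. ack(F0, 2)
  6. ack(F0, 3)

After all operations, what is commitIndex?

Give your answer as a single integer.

Op 1: append 1 -> log_len=1
Op 2: append 1 -> log_len=2
Op 3: F3 acks idx 2 -> match: F0=0 F1=0 F2=0 F3=2; commitIndex=0
Op 4: append 2 -> log_len=4
Op 5: F0 acks idx 2 -> match: F0=2 F1=0 F2=0 F3=2; commitIndex=2
Op 6: F0 acks idx 3 -> match: F0=3 F1=0 F2=0 F3=2; commitIndex=2

Answer: 2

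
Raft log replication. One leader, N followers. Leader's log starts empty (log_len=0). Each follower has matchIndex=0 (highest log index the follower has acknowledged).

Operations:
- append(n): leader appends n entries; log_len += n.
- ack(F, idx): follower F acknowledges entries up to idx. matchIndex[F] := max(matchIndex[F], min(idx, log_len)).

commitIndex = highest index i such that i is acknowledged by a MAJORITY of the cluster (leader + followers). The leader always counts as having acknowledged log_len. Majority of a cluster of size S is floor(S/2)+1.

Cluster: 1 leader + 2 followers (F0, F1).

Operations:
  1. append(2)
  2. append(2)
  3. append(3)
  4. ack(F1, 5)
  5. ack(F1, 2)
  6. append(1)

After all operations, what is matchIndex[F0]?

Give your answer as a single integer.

Op 1: append 2 -> log_len=2
Op 2: append 2 -> log_len=4
Op 3: append 3 -> log_len=7
Op 4: F1 acks idx 5 -> match: F0=0 F1=5; commitIndex=5
Op 5: F1 acks idx 2 -> match: F0=0 F1=5; commitIndex=5
Op 6: append 1 -> log_len=8

Answer: 0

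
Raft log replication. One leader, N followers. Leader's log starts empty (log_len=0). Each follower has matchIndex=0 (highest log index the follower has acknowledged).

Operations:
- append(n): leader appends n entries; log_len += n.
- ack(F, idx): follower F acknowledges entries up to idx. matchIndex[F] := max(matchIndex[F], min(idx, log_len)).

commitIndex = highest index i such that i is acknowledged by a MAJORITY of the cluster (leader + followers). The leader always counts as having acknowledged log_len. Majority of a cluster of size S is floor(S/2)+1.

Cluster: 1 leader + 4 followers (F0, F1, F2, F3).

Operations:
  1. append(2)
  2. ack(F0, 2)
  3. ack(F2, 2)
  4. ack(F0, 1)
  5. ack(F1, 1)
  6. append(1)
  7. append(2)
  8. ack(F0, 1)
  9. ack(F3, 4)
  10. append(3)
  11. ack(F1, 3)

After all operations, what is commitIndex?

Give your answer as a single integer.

Answer: 3

Derivation:
Op 1: append 2 -> log_len=2
Op 2: F0 acks idx 2 -> match: F0=2 F1=0 F2=0 F3=0; commitIndex=0
Op 3: F2 acks idx 2 -> match: F0=2 F1=0 F2=2 F3=0; commitIndex=2
Op 4: F0 acks idx 1 -> match: F0=2 F1=0 F2=2 F3=0; commitIndex=2
Op 5: F1 acks idx 1 -> match: F0=2 F1=1 F2=2 F3=0; commitIndex=2
Op 6: append 1 -> log_len=3
Op 7: append 2 -> log_len=5
Op 8: F0 acks idx 1 -> match: F0=2 F1=1 F2=2 F3=0; commitIndex=2
Op 9: F3 acks idx 4 -> match: F0=2 F1=1 F2=2 F3=4; commitIndex=2
Op 10: append 3 -> log_len=8
Op 11: F1 acks idx 3 -> match: F0=2 F1=3 F2=2 F3=4; commitIndex=3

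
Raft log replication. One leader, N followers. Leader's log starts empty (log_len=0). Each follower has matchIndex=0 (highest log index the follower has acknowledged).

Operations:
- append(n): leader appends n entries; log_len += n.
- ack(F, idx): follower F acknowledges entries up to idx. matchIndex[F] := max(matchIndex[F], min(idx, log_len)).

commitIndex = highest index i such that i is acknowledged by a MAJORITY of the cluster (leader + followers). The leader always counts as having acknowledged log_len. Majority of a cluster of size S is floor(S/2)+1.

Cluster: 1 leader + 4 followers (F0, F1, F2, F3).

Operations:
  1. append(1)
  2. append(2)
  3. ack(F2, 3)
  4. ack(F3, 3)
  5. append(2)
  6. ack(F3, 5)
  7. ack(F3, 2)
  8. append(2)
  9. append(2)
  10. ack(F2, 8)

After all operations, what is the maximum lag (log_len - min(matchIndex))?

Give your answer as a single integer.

Op 1: append 1 -> log_len=1
Op 2: append 2 -> log_len=3
Op 3: F2 acks idx 3 -> match: F0=0 F1=0 F2=3 F3=0; commitIndex=0
Op 4: F3 acks idx 3 -> match: F0=0 F1=0 F2=3 F3=3; commitIndex=3
Op 5: append 2 -> log_len=5
Op 6: F3 acks idx 5 -> match: F0=0 F1=0 F2=3 F3=5; commitIndex=3
Op 7: F3 acks idx 2 -> match: F0=0 F1=0 F2=3 F3=5; commitIndex=3
Op 8: append 2 -> log_len=7
Op 9: append 2 -> log_len=9
Op 10: F2 acks idx 8 -> match: F0=0 F1=0 F2=8 F3=5; commitIndex=5

Answer: 9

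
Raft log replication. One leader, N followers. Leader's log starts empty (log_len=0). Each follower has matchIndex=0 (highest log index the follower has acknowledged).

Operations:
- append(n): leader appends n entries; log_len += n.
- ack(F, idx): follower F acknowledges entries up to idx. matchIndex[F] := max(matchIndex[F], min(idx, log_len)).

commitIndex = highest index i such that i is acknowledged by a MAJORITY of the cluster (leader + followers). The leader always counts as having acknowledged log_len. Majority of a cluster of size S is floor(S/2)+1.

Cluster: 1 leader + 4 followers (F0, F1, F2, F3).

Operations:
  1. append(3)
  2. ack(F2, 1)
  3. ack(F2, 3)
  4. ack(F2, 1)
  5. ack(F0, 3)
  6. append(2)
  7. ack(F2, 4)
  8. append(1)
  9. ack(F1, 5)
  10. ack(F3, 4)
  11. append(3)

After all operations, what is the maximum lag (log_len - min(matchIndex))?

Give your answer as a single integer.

Op 1: append 3 -> log_len=3
Op 2: F2 acks idx 1 -> match: F0=0 F1=0 F2=1 F3=0; commitIndex=0
Op 3: F2 acks idx 3 -> match: F0=0 F1=0 F2=3 F3=0; commitIndex=0
Op 4: F2 acks idx 1 -> match: F0=0 F1=0 F2=3 F3=0; commitIndex=0
Op 5: F0 acks idx 3 -> match: F0=3 F1=0 F2=3 F3=0; commitIndex=3
Op 6: append 2 -> log_len=5
Op 7: F2 acks idx 4 -> match: F0=3 F1=0 F2=4 F3=0; commitIndex=3
Op 8: append 1 -> log_len=6
Op 9: F1 acks idx 5 -> match: F0=3 F1=5 F2=4 F3=0; commitIndex=4
Op 10: F3 acks idx 4 -> match: F0=3 F1=5 F2=4 F3=4; commitIndex=4
Op 11: append 3 -> log_len=9

Answer: 6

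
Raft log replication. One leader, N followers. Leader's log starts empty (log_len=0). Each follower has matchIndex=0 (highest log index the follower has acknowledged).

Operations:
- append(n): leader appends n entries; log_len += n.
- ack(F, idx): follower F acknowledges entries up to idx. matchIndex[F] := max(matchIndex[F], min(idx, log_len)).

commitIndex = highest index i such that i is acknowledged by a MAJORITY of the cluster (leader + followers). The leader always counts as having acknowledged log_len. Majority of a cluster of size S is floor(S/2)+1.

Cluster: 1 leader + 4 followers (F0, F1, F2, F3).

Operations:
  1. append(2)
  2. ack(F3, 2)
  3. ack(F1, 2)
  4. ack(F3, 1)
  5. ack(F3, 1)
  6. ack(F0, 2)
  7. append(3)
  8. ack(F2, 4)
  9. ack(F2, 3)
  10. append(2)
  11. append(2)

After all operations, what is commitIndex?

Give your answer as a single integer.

Op 1: append 2 -> log_len=2
Op 2: F3 acks idx 2 -> match: F0=0 F1=0 F2=0 F3=2; commitIndex=0
Op 3: F1 acks idx 2 -> match: F0=0 F1=2 F2=0 F3=2; commitIndex=2
Op 4: F3 acks idx 1 -> match: F0=0 F1=2 F2=0 F3=2; commitIndex=2
Op 5: F3 acks idx 1 -> match: F0=0 F1=2 F2=0 F3=2; commitIndex=2
Op 6: F0 acks idx 2 -> match: F0=2 F1=2 F2=0 F3=2; commitIndex=2
Op 7: append 3 -> log_len=5
Op 8: F2 acks idx 4 -> match: F0=2 F1=2 F2=4 F3=2; commitIndex=2
Op 9: F2 acks idx 3 -> match: F0=2 F1=2 F2=4 F3=2; commitIndex=2
Op 10: append 2 -> log_len=7
Op 11: append 2 -> log_len=9

Answer: 2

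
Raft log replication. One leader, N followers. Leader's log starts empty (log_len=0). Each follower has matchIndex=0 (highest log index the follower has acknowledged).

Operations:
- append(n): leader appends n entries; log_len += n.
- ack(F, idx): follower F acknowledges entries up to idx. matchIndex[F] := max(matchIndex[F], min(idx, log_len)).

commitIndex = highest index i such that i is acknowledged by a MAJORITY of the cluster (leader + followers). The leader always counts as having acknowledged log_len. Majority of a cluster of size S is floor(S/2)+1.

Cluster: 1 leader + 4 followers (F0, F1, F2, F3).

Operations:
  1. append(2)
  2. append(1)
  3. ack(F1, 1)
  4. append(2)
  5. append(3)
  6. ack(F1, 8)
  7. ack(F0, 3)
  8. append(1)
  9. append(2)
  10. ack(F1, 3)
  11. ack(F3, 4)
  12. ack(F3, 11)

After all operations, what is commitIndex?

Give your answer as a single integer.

Answer: 8

Derivation:
Op 1: append 2 -> log_len=2
Op 2: append 1 -> log_len=3
Op 3: F1 acks idx 1 -> match: F0=0 F1=1 F2=0 F3=0; commitIndex=0
Op 4: append 2 -> log_len=5
Op 5: append 3 -> log_len=8
Op 6: F1 acks idx 8 -> match: F0=0 F1=8 F2=0 F3=0; commitIndex=0
Op 7: F0 acks idx 3 -> match: F0=3 F1=8 F2=0 F3=0; commitIndex=3
Op 8: append 1 -> log_len=9
Op 9: append 2 -> log_len=11
Op 10: F1 acks idx 3 -> match: F0=3 F1=8 F2=0 F3=0; commitIndex=3
Op 11: F3 acks idx 4 -> match: F0=3 F1=8 F2=0 F3=4; commitIndex=4
Op 12: F3 acks idx 11 -> match: F0=3 F1=8 F2=0 F3=11; commitIndex=8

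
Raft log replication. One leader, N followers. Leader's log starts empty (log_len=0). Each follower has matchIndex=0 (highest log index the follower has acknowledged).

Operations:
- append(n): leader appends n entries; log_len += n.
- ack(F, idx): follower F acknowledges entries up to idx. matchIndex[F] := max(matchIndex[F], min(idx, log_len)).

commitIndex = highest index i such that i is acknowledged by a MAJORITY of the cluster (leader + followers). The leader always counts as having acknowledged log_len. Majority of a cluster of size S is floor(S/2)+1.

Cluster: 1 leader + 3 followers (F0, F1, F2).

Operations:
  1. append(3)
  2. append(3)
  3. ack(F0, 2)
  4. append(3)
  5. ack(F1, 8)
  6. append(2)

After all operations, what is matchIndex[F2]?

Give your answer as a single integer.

Op 1: append 3 -> log_len=3
Op 2: append 3 -> log_len=6
Op 3: F0 acks idx 2 -> match: F0=2 F1=0 F2=0; commitIndex=0
Op 4: append 3 -> log_len=9
Op 5: F1 acks idx 8 -> match: F0=2 F1=8 F2=0; commitIndex=2
Op 6: append 2 -> log_len=11

Answer: 0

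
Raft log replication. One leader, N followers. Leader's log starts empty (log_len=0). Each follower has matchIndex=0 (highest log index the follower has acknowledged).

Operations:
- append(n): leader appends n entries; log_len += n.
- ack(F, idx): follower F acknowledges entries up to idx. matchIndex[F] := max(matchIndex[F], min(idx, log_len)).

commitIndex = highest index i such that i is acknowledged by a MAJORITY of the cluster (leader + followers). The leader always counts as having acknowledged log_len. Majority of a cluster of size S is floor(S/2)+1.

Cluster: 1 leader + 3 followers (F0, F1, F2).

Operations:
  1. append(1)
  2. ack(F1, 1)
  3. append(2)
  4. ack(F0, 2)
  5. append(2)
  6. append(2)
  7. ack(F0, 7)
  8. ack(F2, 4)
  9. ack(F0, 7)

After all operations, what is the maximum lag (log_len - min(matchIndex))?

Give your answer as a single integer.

Op 1: append 1 -> log_len=1
Op 2: F1 acks idx 1 -> match: F0=0 F1=1 F2=0; commitIndex=0
Op 3: append 2 -> log_len=3
Op 4: F0 acks idx 2 -> match: F0=2 F1=1 F2=0; commitIndex=1
Op 5: append 2 -> log_len=5
Op 6: append 2 -> log_len=7
Op 7: F0 acks idx 7 -> match: F0=7 F1=1 F2=0; commitIndex=1
Op 8: F2 acks idx 4 -> match: F0=7 F1=1 F2=4; commitIndex=4
Op 9: F0 acks idx 7 -> match: F0=7 F1=1 F2=4; commitIndex=4

Answer: 6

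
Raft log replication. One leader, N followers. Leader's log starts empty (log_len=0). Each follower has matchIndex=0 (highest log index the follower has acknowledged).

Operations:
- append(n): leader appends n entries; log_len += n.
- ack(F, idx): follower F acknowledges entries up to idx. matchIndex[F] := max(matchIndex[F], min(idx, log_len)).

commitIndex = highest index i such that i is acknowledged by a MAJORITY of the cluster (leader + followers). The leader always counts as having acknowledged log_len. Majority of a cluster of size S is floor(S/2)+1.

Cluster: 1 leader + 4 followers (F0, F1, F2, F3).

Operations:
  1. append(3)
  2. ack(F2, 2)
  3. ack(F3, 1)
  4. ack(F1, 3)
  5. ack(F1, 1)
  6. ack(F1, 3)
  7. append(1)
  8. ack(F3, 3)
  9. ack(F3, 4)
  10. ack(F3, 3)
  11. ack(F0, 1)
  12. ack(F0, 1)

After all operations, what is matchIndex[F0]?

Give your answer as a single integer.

Answer: 1

Derivation:
Op 1: append 3 -> log_len=3
Op 2: F2 acks idx 2 -> match: F0=0 F1=0 F2=2 F3=0; commitIndex=0
Op 3: F3 acks idx 1 -> match: F0=0 F1=0 F2=2 F3=1; commitIndex=1
Op 4: F1 acks idx 3 -> match: F0=0 F1=3 F2=2 F3=1; commitIndex=2
Op 5: F1 acks idx 1 -> match: F0=0 F1=3 F2=2 F3=1; commitIndex=2
Op 6: F1 acks idx 3 -> match: F0=0 F1=3 F2=2 F3=1; commitIndex=2
Op 7: append 1 -> log_len=4
Op 8: F3 acks idx 3 -> match: F0=0 F1=3 F2=2 F3=3; commitIndex=3
Op 9: F3 acks idx 4 -> match: F0=0 F1=3 F2=2 F3=4; commitIndex=3
Op 10: F3 acks idx 3 -> match: F0=0 F1=3 F2=2 F3=4; commitIndex=3
Op 11: F0 acks idx 1 -> match: F0=1 F1=3 F2=2 F3=4; commitIndex=3
Op 12: F0 acks idx 1 -> match: F0=1 F1=3 F2=2 F3=4; commitIndex=3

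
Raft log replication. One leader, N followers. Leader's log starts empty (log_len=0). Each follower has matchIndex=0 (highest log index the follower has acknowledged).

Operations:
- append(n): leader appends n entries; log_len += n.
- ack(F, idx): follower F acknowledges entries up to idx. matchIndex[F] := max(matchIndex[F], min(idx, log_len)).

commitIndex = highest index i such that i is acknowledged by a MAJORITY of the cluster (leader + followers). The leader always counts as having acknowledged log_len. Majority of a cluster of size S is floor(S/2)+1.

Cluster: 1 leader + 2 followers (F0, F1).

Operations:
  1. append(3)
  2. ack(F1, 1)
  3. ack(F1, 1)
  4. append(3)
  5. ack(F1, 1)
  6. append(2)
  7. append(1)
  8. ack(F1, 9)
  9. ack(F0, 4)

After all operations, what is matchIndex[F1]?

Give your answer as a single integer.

Op 1: append 3 -> log_len=3
Op 2: F1 acks idx 1 -> match: F0=0 F1=1; commitIndex=1
Op 3: F1 acks idx 1 -> match: F0=0 F1=1; commitIndex=1
Op 4: append 3 -> log_len=6
Op 5: F1 acks idx 1 -> match: F0=0 F1=1; commitIndex=1
Op 6: append 2 -> log_len=8
Op 7: append 1 -> log_len=9
Op 8: F1 acks idx 9 -> match: F0=0 F1=9; commitIndex=9
Op 9: F0 acks idx 4 -> match: F0=4 F1=9; commitIndex=9

Answer: 9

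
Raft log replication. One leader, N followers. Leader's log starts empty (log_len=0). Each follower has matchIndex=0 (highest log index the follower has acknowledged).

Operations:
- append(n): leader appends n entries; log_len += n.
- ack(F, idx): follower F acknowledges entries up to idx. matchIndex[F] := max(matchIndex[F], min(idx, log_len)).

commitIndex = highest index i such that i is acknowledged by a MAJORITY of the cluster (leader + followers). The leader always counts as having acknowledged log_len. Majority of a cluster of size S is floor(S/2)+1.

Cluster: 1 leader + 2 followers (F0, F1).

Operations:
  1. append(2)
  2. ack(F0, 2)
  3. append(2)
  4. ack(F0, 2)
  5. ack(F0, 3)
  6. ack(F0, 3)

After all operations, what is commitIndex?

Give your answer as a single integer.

Op 1: append 2 -> log_len=2
Op 2: F0 acks idx 2 -> match: F0=2 F1=0; commitIndex=2
Op 3: append 2 -> log_len=4
Op 4: F0 acks idx 2 -> match: F0=2 F1=0; commitIndex=2
Op 5: F0 acks idx 3 -> match: F0=3 F1=0; commitIndex=3
Op 6: F0 acks idx 3 -> match: F0=3 F1=0; commitIndex=3

Answer: 3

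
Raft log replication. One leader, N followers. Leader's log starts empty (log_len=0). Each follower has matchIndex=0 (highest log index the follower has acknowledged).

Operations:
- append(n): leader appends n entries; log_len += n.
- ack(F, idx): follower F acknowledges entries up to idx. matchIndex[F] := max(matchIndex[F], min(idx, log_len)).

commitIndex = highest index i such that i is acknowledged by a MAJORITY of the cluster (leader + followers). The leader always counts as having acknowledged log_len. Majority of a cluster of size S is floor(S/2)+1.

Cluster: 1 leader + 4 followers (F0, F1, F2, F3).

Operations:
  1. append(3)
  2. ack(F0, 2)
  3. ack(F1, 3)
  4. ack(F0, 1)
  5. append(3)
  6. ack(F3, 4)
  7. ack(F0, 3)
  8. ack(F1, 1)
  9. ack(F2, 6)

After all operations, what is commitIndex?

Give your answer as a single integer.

Answer: 4

Derivation:
Op 1: append 3 -> log_len=3
Op 2: F0 acks idx 2 -> match: F0=2 F1=0 F2=0 F3=0; commitIndex=0
Op 3: F1 acks idx 3 -> match: F0=2 F1=3 F2=0 F3=0; commitIndex=2
Op 4: F0 acks idx 1 -> match: F0=2 F1=3 F2=0 F3=0; commitIndex=2
Op 5: append 3 -> log_len=6
Op 6: F3 acks idx 4 -> match: F0=2 F1=3 F2=0 F3=4; commitIndex=3
Op 7: F0 acks idx 3 -> match: F0=3 F1=3 F2=0 F3=4; commitIndex=3
Op 8: F1 acks idx 1 -> match: F0=3 F1=3 F2=0 F3=4; commitIndex=3
Op 9: F2 acks idx 6 -> match: F0=3 F1=3 F2=6 F3=4; commitIndex=4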